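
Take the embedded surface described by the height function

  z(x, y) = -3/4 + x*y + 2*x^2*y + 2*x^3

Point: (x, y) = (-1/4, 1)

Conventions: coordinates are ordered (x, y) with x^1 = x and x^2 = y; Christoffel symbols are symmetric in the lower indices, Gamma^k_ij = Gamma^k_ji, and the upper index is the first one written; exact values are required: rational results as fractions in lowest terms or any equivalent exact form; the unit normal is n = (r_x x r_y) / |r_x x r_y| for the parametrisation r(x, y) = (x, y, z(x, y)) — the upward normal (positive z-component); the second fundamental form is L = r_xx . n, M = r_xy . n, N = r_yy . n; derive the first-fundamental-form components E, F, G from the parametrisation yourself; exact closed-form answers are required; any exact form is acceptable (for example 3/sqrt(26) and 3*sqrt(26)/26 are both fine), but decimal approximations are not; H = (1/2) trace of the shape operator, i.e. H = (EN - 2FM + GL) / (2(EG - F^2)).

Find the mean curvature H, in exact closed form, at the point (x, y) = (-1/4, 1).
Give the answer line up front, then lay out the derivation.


Answer: H = 65*sqrt(74)/1369

z_x = 3/8, z_y = -1/8, z_xx = 1, z_xy = 0, z_yy = 0
E = 73/64, F = -3/64, G = 65/64; answer radicand W^2 = 37/32
unnormalised second-form numerators: l = 1, m = 0, n = 0; L = l/sqrt(37/32), and similarly M = m/sqrt(W^2), N = n/sqrt(W^2)
H = (E*n - 2*F*m + G*l) / (2*(EG - F^2)*sqrt(W^2)); E*n - 2*F*m + G*l = 65/64, EG - F^2 = 37/32, so H = (65/148)/sqrt(37/32)


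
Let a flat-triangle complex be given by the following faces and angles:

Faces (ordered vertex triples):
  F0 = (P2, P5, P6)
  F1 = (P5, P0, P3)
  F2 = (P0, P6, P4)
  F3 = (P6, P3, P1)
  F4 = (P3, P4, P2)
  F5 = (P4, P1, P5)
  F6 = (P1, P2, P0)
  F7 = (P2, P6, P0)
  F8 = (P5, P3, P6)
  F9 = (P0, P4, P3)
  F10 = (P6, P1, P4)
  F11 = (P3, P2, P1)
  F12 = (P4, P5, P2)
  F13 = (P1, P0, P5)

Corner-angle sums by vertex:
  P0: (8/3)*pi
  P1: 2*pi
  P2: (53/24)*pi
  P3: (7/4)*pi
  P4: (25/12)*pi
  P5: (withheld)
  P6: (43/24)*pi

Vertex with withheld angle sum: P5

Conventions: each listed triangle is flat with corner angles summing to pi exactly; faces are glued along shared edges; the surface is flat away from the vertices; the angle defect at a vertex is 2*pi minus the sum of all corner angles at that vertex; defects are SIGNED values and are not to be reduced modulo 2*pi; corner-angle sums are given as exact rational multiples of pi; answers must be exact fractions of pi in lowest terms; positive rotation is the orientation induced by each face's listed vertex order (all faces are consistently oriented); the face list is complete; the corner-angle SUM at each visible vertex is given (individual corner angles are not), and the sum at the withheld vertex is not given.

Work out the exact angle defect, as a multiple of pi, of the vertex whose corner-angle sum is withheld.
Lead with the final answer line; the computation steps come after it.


Answer: defect(P5) = pi/2

V = 7, E = 21, F = 14; chi = V - E + F = 0
Gauss-Bonnet: total defect = 2*pi*chi = 0; visible defects sum to -pi/2


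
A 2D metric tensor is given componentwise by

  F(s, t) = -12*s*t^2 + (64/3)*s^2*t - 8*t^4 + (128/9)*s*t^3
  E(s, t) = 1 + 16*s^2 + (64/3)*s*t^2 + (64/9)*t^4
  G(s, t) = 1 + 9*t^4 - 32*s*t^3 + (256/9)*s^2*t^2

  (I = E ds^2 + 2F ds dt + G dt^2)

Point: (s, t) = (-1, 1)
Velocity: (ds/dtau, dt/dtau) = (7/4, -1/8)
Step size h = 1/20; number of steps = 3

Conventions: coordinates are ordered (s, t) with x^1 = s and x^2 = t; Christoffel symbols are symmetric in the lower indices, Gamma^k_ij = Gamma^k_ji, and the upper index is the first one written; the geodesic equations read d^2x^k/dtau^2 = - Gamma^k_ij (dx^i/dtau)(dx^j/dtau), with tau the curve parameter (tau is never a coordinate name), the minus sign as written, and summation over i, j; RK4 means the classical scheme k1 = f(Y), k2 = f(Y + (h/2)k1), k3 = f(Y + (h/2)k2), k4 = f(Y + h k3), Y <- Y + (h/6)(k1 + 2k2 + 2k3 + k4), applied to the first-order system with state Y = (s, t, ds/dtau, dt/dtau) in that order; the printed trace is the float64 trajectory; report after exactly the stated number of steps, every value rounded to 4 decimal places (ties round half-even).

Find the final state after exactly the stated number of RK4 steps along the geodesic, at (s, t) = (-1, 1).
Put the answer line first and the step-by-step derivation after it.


Answer: s = -0.7356, t = 0.9970, ds/dtau = 1.7737, dt/dtau = 0.1078

f(Y) = (ds/dtau, dt/dtau, -Gamma^s_ij Y'^i Y'^j, -Gamma^t_ij Y'^i Y'^j) with the Gammas evaluated at the stage position; h = 0.050000; intermediate values shown to 6 dp
step 0: s = -1.0000, t = 1.0000, ds/dtau = 1.7500, dt/dtau = -0.1250
step 1:
  k1: at (s, t) = (-1.000000, 1.000000), (ds/dtau, dt/dtau) = (1.750000, -0.125000); Gamma_sss = -0.073846, Gamma_sst = -0.098462, Gamma_stt = 0.209231, Gamma_tss = -0.461538, Gamma_tst = -0.615385, Gamma_ttt = 1.307692; k1 = (1.750000, -0.125000, 0.179808, 1.123798)
  k2: at (s, t) = (-0.956250, 0.996875), (ds/dtau, dt/dtau) = (1.754495, -0.096905); Gamma_sss = -0.069700, Gamma_sst = -0.092643, Gamma_stt = 0.193091, Gamma_tss = -0.478440, Gamma_tst = -0.635927, Gamma_ttt = 1.325429; k2 = (1.754495, -0.096905, 0.181239, 1.244074)
  k3: at (s, t) = (-0.956138, 0.997577), (ds/dtau, dt/dtau) = (1.754531, -0.093898); Gamma_sss = -0.069343, Gamma_sst = -0.092233, Gamma_stt = 0.192163, Gamma_tss = -0.478114, Gamma_tst = -0.635941, Gamma_ttt = 1.324957; k3 = (1.754531, -0.093898, 0.181378, 1.250595)
  k4: at (s, t) = (-0.912273, 0.995305), (ds/dtau, dt/dtau) = (1.759069, -0.062470); Gamma_sss = -0.063880, Gamma_sst = -0.084773, Gamma_stt = 0.173071, Gamma_tss = -0.495519, Gamma_tst = -0.657590, Gamma_ttt = 1.342520; k4 = (1.759069, -0.062470, 0.178358, 1.383531)
  Y <- Y + (h/6)(k1 + 2k2 + 2k3 + k4): s = -0.9123, t = 0.9953, ds/dtau = 1.7590, dt/dtau = -0.0625
step 2:
  k1: at (s, t) = (-0.912274, 0.995258), (ds/dtau, dt/dtau) = (1.759028, -0.062528); Gamma_sss = -0.063903, Gamma_sst = -0.084801, Gamma_stt = 0.173131, Gamma_tss = -0.495545, Gamma_tst = -0.657593, Gamma_ttt = 1.342556; k1 = (1.759028, -0.062528, 0.178398, 1.383402)
  k2: at (s, t) = (-0.868298, 0.993694), (ds/dtau, dt/dtau) = (1.763488, -0.027943); Gamma_sss = -0.057030, Gamma_sst = -0.075560, Gamma_stt = 0.151031, Gamma_tss = -0.513511, Gamma_tst = -0.680364, Gamma_ttt = 1.359918; k2 = (1.763488, -0.027943, 0.169792, 1.528850)
  k3: at (s, t) = (-0.868187, 0.994559), (ds/dtau, dt/dtau) = (1.763273, -0.024307); Gamma_sss = -0.056572, Gamma_sst = -0.075019, Gamma_stt = 0.149883, Gamma_tss = -0.513037, Gamma_tst = -0.680327, Gamma_ttt = 1.359250; k3 = (1.763273, -0.024307, 0.169371, 1.535980)
  k4: at (s, t) = (-0.824110, 0.994042), (ds/dtau, dt/dtau) = (1.767497, 0.014271); Gamma_sss = -0.047917, Gamma_sst = -0.063509, Gamma_stt = 0.124099, Gamma_tss = -0.531247, Gamma_tst = -0.704109, Gamma_ttt = 1.375865; k4 = (1.767497, 0.014271, 0.152873, 1.694881)
  Y <- Y + (h/6)(k1 + 2k2 + 2k3 + k4): s = -0.8241, t = 0.9940, ds/dtau = 1.7674, dt/dtau = 0.0142
step 3:
  k1: at (s, t) = (-0.824107, 0.993985), (ds/dtau, dt/dtau) = (1.767442, 0.014205); Gamma_sss = -0.047946, Gamma_sst = -0.063543, Gamma_stt = 0.124169, Gamma_tss = -0.531286, Gamma_tst = -0.704120, Gamma_ttt = 1.375916; k1 = (1.767442, 0.014205, 0.152940, 1.694735)
  k2: at (s, t) = (-0.779921, 0.994340), (ds/dtau, dt/dtau) = (1.771265, 0.056573); Gamma_sss = -0.037397, Gamma_sst = -0.049581, Gamma_stt = 0.094668, Gamma_tss = -0.549765, Gamma_tst = -0.728871, Gamma_ttt = 1.391678; k2 = (1.771265, 0.056573, 0.126963, 1.866443)
  k3: at (s, t) = (-0.779825, 0.995399), (ds/dtau, dt/dtau) = (1.770616, 0.060866); Gamma_sss = -0.036833, Gamma_sst = -0.048885, Gamma_stt = 0.093294, Gamma_tss = -0.549074, Gamma_tst = -0.728730, Gamma_ttt = 1.390730; k3 = (1.770616, 0.060866, 0.125666, 1.873309)
  k4: at (s, t) = (-0.735576, 0.997028), (ds/dtau, dt/dtau) = (1.773725, 0.107871); Gamma_sss = -0.023986, Gamma_sst = -0.031886, Gamma_stt = 0.059396, Gamma_tss = -0.567296, Gamma_tst = -0.754147, Gamma_ttt = 1.404801; k4 = (1.773725, 0.107871, 0.086971, 2.057009)
  Y <- Y + (h/6)(k1 + 2k2 + 2k3 + k4): s = -0.7356, t = 0.9970, ds/dtau = 1.7737, dt/dtau = 0.1078


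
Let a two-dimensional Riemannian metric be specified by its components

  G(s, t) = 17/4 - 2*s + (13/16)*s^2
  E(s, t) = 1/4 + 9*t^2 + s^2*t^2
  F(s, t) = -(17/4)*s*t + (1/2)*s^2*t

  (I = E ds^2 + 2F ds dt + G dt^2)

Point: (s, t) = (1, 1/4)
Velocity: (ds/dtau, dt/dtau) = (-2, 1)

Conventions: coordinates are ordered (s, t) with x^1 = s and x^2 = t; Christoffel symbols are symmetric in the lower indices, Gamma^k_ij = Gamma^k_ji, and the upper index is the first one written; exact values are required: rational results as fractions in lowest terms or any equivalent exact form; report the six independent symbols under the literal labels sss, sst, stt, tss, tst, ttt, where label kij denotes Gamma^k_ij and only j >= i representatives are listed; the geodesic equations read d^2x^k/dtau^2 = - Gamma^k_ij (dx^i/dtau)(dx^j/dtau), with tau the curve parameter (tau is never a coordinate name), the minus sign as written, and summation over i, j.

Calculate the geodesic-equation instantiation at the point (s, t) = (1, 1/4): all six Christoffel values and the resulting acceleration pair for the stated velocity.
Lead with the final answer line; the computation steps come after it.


Answer: Gamma_sss = -746/461, Gamma_sst = 1915/461, Gamma_stt = -2793/461, Gamma_tss = -727/461, Gamma_tst = 558/461, Gamma_ttt = -855/461; accelerations (d^2s/dtau^2, d^2t/dtau^2) = (13437/461, 5995/461)

E = 7/8, F = -15/16, G = 49/16 at the point
E_s = 1/8, E_t = 5, F_s = -13/16, F_t = -15/4, G_s = -3/8, G_t = 0
EG - F^2 = 461/256;  g^inv = (256/461) * [[49/16, 15/16], [15/16, 7/8]]
first-kind symbols [ij,l] = (1/2)(d_i g_jl + d_j g_il - d_l g_ij): [ss,s] = E_s/2 = 1/16, [ss,t] = F_s - E_t/2 = -53/16, [st,s] = E_t/2 = 5/2, [st,t] = G_s/2 = -3/16, [tt,s] = F_t - G_s/2 = -57/16, [tt,t] = G_t/2 = 0
Gamma^s_ij = (G*[ij,s] - F*[ij,t])/(EG - F^2), Gamma^t_ij = (E*[ij,t] - F*[ij,s])/(EG - F^2)
Gamma_sss = -746/461, Gamma_sst = 1915/461, Gamma_stt = -2793/461, Gamma_tss = -727/461, Gamma_tst = 558/461, Gamma_ttt = -855/461
d^2s/dtau^2 = -(Gamma_sss*(-2)^2 + 2*Gamma_sst*(-2)*(1) + Gamma_stt*(1)^2) = 13437/461
d^2t/dtau^2 = -(Gamma_tss*(-2)^2 + 2*Gamma_tst*(-2)*(1) + Gamma_ttt*(1)^2) = 5995/461


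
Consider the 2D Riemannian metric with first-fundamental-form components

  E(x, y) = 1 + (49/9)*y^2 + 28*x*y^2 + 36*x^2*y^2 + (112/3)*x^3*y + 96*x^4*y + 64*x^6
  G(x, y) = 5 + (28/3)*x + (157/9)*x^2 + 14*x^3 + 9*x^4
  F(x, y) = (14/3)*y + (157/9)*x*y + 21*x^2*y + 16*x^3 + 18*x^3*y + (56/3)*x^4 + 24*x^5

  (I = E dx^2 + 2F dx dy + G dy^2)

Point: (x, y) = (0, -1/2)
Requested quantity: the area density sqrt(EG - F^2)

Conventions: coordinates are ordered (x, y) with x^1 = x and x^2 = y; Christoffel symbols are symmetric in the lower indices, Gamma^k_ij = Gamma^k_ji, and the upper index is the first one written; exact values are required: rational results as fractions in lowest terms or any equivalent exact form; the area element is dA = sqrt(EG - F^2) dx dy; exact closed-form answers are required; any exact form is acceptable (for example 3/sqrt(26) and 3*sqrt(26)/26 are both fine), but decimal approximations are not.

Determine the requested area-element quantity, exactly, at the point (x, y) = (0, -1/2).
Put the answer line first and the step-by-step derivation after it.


Answer: sqrt(EG - F^2) = sqrt(229)/6

E = 85/36, F = -7/3, G = 5; EG - F^2 = 229/36


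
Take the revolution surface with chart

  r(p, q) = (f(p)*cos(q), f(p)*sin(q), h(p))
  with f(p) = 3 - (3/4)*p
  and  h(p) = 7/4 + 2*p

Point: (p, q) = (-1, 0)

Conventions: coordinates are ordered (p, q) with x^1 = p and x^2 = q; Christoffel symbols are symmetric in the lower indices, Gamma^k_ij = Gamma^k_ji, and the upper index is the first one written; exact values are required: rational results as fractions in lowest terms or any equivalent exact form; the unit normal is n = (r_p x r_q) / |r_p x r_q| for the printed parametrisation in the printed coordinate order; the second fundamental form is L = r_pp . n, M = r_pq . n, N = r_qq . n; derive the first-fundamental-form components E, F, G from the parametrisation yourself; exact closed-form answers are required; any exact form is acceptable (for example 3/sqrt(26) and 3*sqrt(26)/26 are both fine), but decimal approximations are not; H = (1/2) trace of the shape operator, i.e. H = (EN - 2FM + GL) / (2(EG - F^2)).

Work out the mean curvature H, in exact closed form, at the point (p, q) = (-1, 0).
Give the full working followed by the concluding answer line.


f = 15/4, f' = -3/4, f'' = 0, h' = 2, h'' = 0
E = 73/16, F = 0, G = 225/16; answer radicand W^2 = 73/16
unnormalised second-form numerators: l = 0, m = 0, n = 15/2; L = l/sqrt(73/16), and similarly M = m/sqrt(W^2), N = n/sqrt(W^2)
H = (E*n - 2*F*m + G*l) / (2*(EG - F^2)*sqrt(W^2)); E*n - 2*F*m + G*l = 1095/32, EG - F^2 = 16425/256, so H = (4/15)/sqrt(73/16)

Answer: H = 16*sqrt(73)/1095


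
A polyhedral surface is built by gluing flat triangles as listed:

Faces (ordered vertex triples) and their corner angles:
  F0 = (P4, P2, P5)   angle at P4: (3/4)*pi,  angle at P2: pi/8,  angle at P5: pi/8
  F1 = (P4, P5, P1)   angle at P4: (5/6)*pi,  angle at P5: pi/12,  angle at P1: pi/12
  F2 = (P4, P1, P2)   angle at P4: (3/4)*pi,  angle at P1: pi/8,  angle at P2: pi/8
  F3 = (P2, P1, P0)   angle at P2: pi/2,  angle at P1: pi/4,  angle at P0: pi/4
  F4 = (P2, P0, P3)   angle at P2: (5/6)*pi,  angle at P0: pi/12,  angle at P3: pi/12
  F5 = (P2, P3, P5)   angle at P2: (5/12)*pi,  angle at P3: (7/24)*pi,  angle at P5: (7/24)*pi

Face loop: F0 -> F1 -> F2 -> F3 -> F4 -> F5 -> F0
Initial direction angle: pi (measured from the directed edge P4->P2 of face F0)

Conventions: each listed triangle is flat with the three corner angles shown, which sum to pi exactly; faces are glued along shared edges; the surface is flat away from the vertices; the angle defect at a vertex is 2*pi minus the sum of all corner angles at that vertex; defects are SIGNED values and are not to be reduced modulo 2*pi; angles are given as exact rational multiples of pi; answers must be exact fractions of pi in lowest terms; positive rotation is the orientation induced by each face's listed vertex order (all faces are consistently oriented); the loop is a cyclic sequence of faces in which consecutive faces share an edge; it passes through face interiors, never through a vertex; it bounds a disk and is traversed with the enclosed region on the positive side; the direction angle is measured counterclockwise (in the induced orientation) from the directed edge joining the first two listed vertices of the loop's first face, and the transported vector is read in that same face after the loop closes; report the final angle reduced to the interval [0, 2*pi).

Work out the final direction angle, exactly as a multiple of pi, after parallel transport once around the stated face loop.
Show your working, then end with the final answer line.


enclosed vertex P2: corner angles sum to 2*pi, defect = 2*pi - 2*pi = 0
enclosed vertex P4: corner angles sum to (7/3)*pi, defect = 2*pi - (7/3)*pi = -pi/3
adding the enclosed defects to the starting angle (mod 2*pi, induced orientation) gives the holonomy
final angle = pi - pi/3 = (2/3)*pi (mod 2*pi)

Answer: final direction angle = (2/3)*pi


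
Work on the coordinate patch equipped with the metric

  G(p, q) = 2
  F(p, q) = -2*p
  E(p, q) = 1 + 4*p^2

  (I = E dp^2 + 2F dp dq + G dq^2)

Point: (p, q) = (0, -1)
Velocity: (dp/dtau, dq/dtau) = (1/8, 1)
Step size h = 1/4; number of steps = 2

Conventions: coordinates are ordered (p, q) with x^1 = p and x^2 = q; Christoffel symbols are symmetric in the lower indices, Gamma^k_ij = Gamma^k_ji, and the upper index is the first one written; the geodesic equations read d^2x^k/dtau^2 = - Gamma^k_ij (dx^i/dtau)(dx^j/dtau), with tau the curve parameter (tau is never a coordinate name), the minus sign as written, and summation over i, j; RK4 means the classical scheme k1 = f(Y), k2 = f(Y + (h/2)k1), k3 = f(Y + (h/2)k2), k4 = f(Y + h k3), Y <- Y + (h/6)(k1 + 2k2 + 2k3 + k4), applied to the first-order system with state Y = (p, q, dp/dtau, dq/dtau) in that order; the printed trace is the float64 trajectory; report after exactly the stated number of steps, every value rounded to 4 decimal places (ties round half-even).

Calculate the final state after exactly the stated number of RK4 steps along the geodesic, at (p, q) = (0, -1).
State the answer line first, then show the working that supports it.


Answer: p = 0.0624, q = -0.4981, dp/dtau = 0.1245, dq/dtau = 1.0078

f(Y) = (dp/dtau, dq/dtau, -Gamma^p_ij Y'^i Y'^j, -Gamma^q_ij Y'^i Y'^j) with the Gammas evaluated at the stage position; h = 0.250000; intermediate values shown to 6 dp
step 0: p = 0.0000, q = -1.0000, dp/dtau = 0.1250, dq/dtau = 1.0000
step 1:
  k1: at (p, q) = (0.000000, -1.000000), (dp/dtau, dq/dtau) = (0.125000, 1.000000); Gamma_ppp = 0.000000, Gamma_ppq = 0.000000, Gamma_pqq = 0.000000, Gamma_qpp = -1.000000, Gamma_qpq = 0.000000, Gamma_qqq = 0.000000; k1 = (0.125000, 1.000000, 0.000000, 0.015625)
  k2: at (p, q) = (0.015625, -0.875000), (dp/dtau, dq/dtau) = (0.125000, 1.001953); Gamma_ppp = 0.031235, Gamma_ppq = 0.000000, Gamma_pqq = 0.000000, Gamma_qpp = -0.999512, Gamma_qpq = 0.000000, Gamma_qqq = 0.000000; k2 = (0.125000, 1.001953, -0.000488, 0.015617)
  k3: at (p, q) = (0.015625, -0.874756), (dp/dtau, dq/dtau) = (0.124939, 1.001952); Gamma_ppp = 0.031235, Gamma_ppq = 0.000000, Gamma_pqq = 0.000000, Gamma_qpp = -0.999512, Gamma_qpq = 0.000000, Gamma_qqq = 0.000000; k3 = (0.124939, 1.001952, -0.000488, 0.015602)
  k4: at (p, q) = (0.031235, -0.749512), (dp/dtau, dq/dtau) = (0.124878, 1.003901); Gamma_ppp = 0.062348, Gamma_ppq = 0.000000, Gamma_pqq = 0.000000, Gamma_qpp = -0.998053, Gamma_qpq = 0.000000, Gamma_qqq = 0.000000; k4 = (0.124878, 1.003901, -0.000972, 0.015564)
  Y <- Y + (h/6)(k1 + 2k2 + 2k3 + k4): p = 0.0312, q = -0.7495, dp/dtau = 0.1249, dq/dtau = 1.0039
step 2:
  k1: at (p, q) = (0.031240, -0.749512), (dp/dtau, dq/dtau) = (0.124878, 1.003901); Gamma_ppp = 0.062358, Gamma_ppq = 0.000000, Gamma_pqq = 0.000000, Gamma_qpp = -0.998052, Gamma_qpq = 0.000000, Gamma_qqq = 0.000000; k1 = (0.124878, 1.003901, -0.000972, 0.015564)
  k2: at (p, q) = (0.046850, -0.624024), (dp/dtau, dq/dtau) = (0.124757, 1.005847); Gamma_ppp = 0.093290, Gamma_ppq = 0.000000, Gamma_pqq = 0.000000, Gamma_qpp = -0.995629, Gamma_qpq = 0.000000, Gamma_qqq = 0.000000; k2 = (0.124757, 1.005847, -0.001452, 0.015496)
  k3: at (p, q) = (0.046834, -0.623781), (dp/dtau, dq/dtau) = (0.124697, 1.005838); Gamma_ppp = 0.093260, Gamma_ppq = 0.000000, Gamma_pqq = 0.000000, Gamma_qpp = -0.995632, Gamma_qpq = 0.000000, Gamma_qqq = 0.000000; k3 = (0.124697, 1.005838, -0.001450, 0.015481)
  k4: at (p, q) = (0.062414, -0.498052), (dp/dtau, dq/dtau) = (0.124516, 1.007772); Gamma_ppp = 0.123863, Gamma_ppq = 0.000000, Gamma_pqq = 0.000000, Gamma_qpp = -0.992269, Gamma_qpq = 0.000000, Gamma_qqq = 0.000000; k4 = (0.124516, 1.007772, -0.001920, 0.015384)
  Y <- Y + (h/6)(k1 + 2k2 + 2k3 + k4): p = 0.0624, q = -0.4981, dp/dtau = 0.1245, dq/dtau = 1.0078


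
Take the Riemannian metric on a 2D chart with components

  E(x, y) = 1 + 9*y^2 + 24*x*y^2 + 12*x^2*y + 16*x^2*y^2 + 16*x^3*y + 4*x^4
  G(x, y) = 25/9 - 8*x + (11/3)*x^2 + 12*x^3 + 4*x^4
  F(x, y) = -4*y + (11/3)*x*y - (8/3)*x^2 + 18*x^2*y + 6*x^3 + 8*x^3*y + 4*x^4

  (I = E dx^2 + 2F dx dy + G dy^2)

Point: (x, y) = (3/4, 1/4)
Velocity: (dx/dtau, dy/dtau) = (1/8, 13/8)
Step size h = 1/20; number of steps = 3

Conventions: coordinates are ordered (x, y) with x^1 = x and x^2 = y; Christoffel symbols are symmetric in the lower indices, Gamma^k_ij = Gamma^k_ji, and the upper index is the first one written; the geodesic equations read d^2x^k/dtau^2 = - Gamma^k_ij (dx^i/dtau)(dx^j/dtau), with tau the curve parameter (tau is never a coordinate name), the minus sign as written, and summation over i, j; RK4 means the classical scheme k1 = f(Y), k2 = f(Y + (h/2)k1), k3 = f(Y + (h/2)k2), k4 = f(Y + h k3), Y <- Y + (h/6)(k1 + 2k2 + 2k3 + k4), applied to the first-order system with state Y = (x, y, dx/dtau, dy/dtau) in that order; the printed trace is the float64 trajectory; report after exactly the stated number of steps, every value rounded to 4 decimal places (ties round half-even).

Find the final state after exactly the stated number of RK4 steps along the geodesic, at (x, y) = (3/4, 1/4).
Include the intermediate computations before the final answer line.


f(Y) = (dx/dtau, dy/dtau, -Gamma^x_ij Y'^i Y'^j, -Gamma^y_ij Y'^i Y'^j) with the Gammas evaluated at the stage position; h = 0.050000; intermediate values shown to 6 dp
step 0: x = 0.7500, y = 0.2500, dx/dtau = 0.1250, dy/dtau = 1.6250
step 1:
  k1: at (x, y) = (0.750000, 0.250000), (dx/dtau, dy/dtau) = (0.125000, 1.625000); Gamma_xxx = 0.870717, Gamma_xxy = 1.306075, Gamma_xyy = 0.000000, Gamma_yxx = 0.677224, Gamma_yxy = 1.015836, Gamma_yyy = 0.000000; k1 = (0.125000, 1.625000, -0.544198, -0.423265)
  k2: at (x, y) = (0.753125, 0.290625), (dx/dtau, dy/dtau) = (0.111395, 1.614418); Gamma_xxx = 0.887925, Gamma_xxy = 1.278719, Gamma_xyy = 0.000000, Gamma_yxx = 0.634856, Gamma_yxy = 0.914268, Gamma_yyy = 0.000000; k2 = (0.111395, 1.614418, -0.470943, -0.336719)
  k3: at (x, y) = (0.752785, 0.290360), (dx/dtau, dy/dtau) = (0.113226, 1.616582); Gamma_xxx = 0.888173, Gamma_xxy = 1.279527, Gamma_xyy = 0.000000, Gamma_yxx = 0.635066, Gamma_yxy = 0.914894, Gamma_yyy = 0.000000; k3 = (0.113226, 1.616582, -0.479795, -0.343066)
  k4: at (x, y) = (0.755661, 0.330829), (dx/dtau, dy/dtau) = (0.101010, 1.607847); Gamma_xxx = 0.900142, Gamma_xxy = 1.247419, Gamma_xyy = 0.000000, Gamma_yxx = 0.596081, Gamma_yxy = 0.826050, Gamma_yyy = 0.000000; k4 = (0.101010, 1.607847, -0.414368, -0.274398)
  Y <- Y + (h/6)(k1 + 2k2 + 2k3 + k4): x = 0.7556, y = 0.3308, dx/dtau = 0.1012, dy/dtau = 1.6079
step 2:
  k1: at (x, y) = (0.755627, 0.330790), (dx/dtau, dy/dtau) = (0.101166, 1.607856); Gamma_xxx = 0.900165, Gamma_xxy = 1.247506, Gamma_xyy = 0.000000, Gamma_yxx = 0.596109, Gamma_yxy = 0.826127, Gamma_yyy = 0.000000; k1 = (0.101166, 1.607856, -0.415054, -0.274858)
  k2: at (x, y) = (0.758156, 0.370987), (dx/dtau, dy/dtau) = (0.090790, 1.600985); Gamma_xxx = 0.908190, Gamma_xxy = 1.213038, Gamma_xyy = 0.000000, Gamma_yxx = 0.560507, Gamma_yxy = 0.748649, Gamma_yyy = 0.000000; k2 = (0.090790, 1.600985, -0.360124, -0.222257)
  k3: at (x, y) = (0.757897, 0.370815), (dx/dtau, dy/dtau) = (0.092163, 1.602300); Gamma_xxx = 0.908411, Gamma_xxy = 1.213587, Gamma_xyy = 0.000000, Gamma_yxx = 0.560589, Gamma_yxy = 0.748915, Gamma_yyy = 0.000000; k3 = (0.092163, 1.602300, -0.366144, -0.225951)
  k4: at (x, y) = (0.760235, 0.410905), (dx/dtau, dy/dtau) = (0.082859, 1.596559); Gamma_xxx = 0.913352, Gamma_xxy = 1.177806, Gamma_xyy = 0.000000, Gamma_yxx = 0.528024, Gamma_yxy = 0.680909, Gamma_yyy = 0.000000; k4 = (0.082859, 1.596559, -0.317893, -0.183779)
  Y <- Y + (h/6)(k1 + 2k2 + 2k3 + k4): x = 0.7602, y = 0.4109, dx/dtau = 0.0830, dy/dtau = 1.5966
step 3:
  k1: at (x, y) = (0.760210, 0.410882), (dx/dtau, dy/dtau) = (0.082954, 1.596564); Gamma_xxx = 0.913373, Gamma_xxy = 1.177862, Gamma_xyy = 0.000000, Gamma_yxx = 0.528035, Gamma_yxy = 0.680941, Gamma_yyy = 0.000000; k1 = (0.082954, 1.596564, -0.318280, -0.184003)
  k2: at (x, y) = (0.762284, 0.450796), (dx/dtau, dy/dtau) = (0.074997, 1.591964); Gamma_xxx = 0.916026, Gamma_xxy = 1.141962, Gamma_xyy = 0.000000, Gamma_yxx = 0.498321, Gamma_yxy = 0.621231, Gamma_yyy = 0.000000; k2 = (0.074997, 1.591964, -0.277836, -0.151143)
  k3: at (x, y) = (0.762085, 0.450681), (dx/dtau, dy/dtau) = (0.076008, 1.592786); Gamma_xxx = 0.916199, Gamma_xxy = 1.142323, Gamma_xyy = 0.000000, Gamma_yxx = 0.498344, Gamma_yxy = 0.621339, Gamma_yyy = 0.000000; k3 = (0.076008, 1.592786, -0.281883, -0.153323)
  k4: at (x, y) = (0.764010, 0.490521), (dx/dtau, dy/dtau) = (0.068860, 1.588898); Gamma_xxx = 0.917039, Gamma_xxy = 1.106713, Gamma_xyy = 0.000000, Gamma_yxx = 0.471174, Gamma_yxy = 0.568628, Gamma_yyy = 0.000000; k4 = (0.068860, 1.588898, -0.246522, -0.126663)
  Y <- Y + (h/6)(k1 + 2k2 + 2k3 + k4): x = 0.7640, y = 0.4905, dx/dtau = 0.0689, dy/dtau = 1.5889

Answer: x = 0.7640, y = 0.4905, dx/dtau = 0.0689, dy/dtau = 1.5889


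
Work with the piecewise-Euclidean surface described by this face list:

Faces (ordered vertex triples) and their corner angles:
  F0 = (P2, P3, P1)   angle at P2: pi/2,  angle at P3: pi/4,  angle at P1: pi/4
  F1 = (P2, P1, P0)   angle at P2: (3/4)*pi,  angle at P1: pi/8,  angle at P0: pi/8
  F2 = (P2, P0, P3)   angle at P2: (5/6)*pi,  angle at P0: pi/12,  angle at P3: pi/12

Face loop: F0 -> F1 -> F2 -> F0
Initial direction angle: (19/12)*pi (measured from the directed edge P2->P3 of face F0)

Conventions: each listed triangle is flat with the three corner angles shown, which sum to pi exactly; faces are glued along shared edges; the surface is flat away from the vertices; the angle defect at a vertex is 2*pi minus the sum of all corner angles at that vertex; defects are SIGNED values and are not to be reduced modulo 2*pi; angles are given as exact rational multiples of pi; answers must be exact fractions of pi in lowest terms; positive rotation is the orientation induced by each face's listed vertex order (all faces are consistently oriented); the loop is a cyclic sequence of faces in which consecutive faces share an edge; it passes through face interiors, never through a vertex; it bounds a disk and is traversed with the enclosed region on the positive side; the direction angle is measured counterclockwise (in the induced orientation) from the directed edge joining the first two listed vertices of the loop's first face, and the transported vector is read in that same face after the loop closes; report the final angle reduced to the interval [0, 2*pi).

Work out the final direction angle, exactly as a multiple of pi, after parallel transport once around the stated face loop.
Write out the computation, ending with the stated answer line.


enclosed vertex P2: corner angles sum to (25/12)*pi, defect = 2*pi - (25/12)*pi = -pi/12
final direction = starting direction + enclosed defect total, reduced mod 2*pi (induced orientation)
final angle = (19/12)*pi - pi/12 = (3/2)*pi (mod 2*pi)

Answer: final direction angle = (3/2)*pi


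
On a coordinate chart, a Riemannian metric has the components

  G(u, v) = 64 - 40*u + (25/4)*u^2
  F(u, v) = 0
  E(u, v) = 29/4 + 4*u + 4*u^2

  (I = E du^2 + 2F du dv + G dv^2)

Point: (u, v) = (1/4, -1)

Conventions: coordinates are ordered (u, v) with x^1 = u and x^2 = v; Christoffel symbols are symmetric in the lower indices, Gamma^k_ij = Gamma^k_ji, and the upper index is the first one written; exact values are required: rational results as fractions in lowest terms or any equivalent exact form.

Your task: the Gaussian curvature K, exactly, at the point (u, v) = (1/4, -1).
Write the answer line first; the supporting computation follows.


Answer: K = -240/17051

E = 17/2, F = 0, G = 3481/64, EG - F^2 = 59177/128 at the point
E_u = 6, E_v = 0, F_u = 0, F_v = 0, G_u = -295/8, G_v = 0
E_vv = 0, F_uv = 0, G_uu = 25/2
K follows from Brioschi's formula, (det M1 - det M2)/(EG - F^2)^2.
M1 = [[-E_vv/2 + F_uv - G_uu/2, E_u/2, F_u - E_v/2], [F_v - G_u/2, E, F], [G_v/2, F, G]] = [[-25/4, 3, 0], [295/16, 17/2, 0], [0, 0, 3481/64]]; det M1 = -6039535/1024
M2 = [[0, E_v/2, G_u/2], [E_v/2, E, F], [G_u/2, F, G]] = [[0, 0, -295/16], [0, 17/2, 0], [-295/16, 0, 3481/64]]; det M2 = -1479425/512
det M1 - det M2 = -3080685/1024; K = -3080685/1024 / (59177/128)^2 = -240/17051


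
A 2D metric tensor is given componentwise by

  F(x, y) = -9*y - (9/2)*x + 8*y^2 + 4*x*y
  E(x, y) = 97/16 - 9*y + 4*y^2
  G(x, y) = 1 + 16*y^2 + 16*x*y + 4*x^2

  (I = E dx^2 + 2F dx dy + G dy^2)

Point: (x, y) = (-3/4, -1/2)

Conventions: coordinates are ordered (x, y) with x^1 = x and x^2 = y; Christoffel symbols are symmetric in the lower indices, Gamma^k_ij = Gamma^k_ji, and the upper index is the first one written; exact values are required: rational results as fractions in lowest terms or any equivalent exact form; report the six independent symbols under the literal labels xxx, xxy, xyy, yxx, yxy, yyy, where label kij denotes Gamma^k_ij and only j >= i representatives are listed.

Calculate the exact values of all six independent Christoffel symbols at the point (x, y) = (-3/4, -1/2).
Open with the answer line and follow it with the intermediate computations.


Answer: Gamma_xxx = 0, Gamma_xxy = -104/381, Gamma_xyy = -208/381, Gamma_yxx = 0, Gamma_yxy = -112/381, Gamma_yyy = -224/381

E = 185/16, F = 91/8, G = 53/4 at the point
E_x = 0, E_y = -13, F_x = -13/2, F_y = -20, G_x = -14, G_y = -28
EG - F^2 = 381/16;  g^inv = (16/381) * [[53/4, -91/8], [-91/8, 185/16]]
first-kind symbols [ij,l] = (1/2)(d_i g_jl + d_j g_il - d_l g_ij): [xx,x] = E_x/2 = 0, [xx,y] = F_x - E_y/2 = 0, [xy,x] = E_y/2 = -13/2, [xy,y] = G_x/2 = -7, [yy,x] = F_y - G_x/2 = -13, [yy,y] = G_y/2 = -14
Gamma^x_ij = (G*[ij,x] - F*[ij,y])/(EG - F^2), Gamma^y_ij = (E*[ij,y] - F*[ij,x])/(EG - F^2)


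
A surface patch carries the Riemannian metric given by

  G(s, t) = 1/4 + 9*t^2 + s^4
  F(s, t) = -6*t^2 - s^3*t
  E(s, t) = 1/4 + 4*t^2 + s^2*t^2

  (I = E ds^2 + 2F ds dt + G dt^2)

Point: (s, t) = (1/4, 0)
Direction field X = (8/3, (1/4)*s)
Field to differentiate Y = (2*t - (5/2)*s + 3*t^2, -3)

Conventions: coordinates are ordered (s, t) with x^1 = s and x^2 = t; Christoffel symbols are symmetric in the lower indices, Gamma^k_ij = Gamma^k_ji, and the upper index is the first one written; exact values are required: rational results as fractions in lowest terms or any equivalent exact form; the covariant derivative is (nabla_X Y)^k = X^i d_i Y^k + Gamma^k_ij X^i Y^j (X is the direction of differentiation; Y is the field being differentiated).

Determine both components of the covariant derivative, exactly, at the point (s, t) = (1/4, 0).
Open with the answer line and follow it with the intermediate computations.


Answer: (nabla_X Y)^s = -4997/768, (nabla_X Y)^t = -1029/1040

E = 1/4, F = 0, G = 65/256 at the point
E_s = 0, E_t = 0, F_s = 0, F_t = -1/64, G_s = 1/16, G_t = 0
EG - F^2 = 65/1024;  g^inv = (1024/65) * [[65/256, 0], [0, 1/4]]
first-kind symbols [ij,l] = (1/2)(d_i g_jl + d_j g_il - d_l g_ij): [ss,s] = E_s/2 = 0, [ss,t] = F_s - E_t/2 = 0, [st,s] = E_t/2 = 0, [st,t] = G_s/2 = 1/32, [tt,s] = F_t - G_s/2 = -3/64, [tt,t] = G_t/2 = 0
Gamma^s_ij = (G*[ij,s] - F*[ij,t])/(EG - F^2), Gamma^t_ij = (E*[ij,t] - F*[ij,s])/(EG - F^2)
Gamma_sss = 0, Gamma_sst = 0, Gamma_stt = -3/16, Gamma_tss = 0, Gamma_tst = 8/65, Gamma_ttt = 0
X = (8/3, 1/16), Y = (-5/8, -3) at the point


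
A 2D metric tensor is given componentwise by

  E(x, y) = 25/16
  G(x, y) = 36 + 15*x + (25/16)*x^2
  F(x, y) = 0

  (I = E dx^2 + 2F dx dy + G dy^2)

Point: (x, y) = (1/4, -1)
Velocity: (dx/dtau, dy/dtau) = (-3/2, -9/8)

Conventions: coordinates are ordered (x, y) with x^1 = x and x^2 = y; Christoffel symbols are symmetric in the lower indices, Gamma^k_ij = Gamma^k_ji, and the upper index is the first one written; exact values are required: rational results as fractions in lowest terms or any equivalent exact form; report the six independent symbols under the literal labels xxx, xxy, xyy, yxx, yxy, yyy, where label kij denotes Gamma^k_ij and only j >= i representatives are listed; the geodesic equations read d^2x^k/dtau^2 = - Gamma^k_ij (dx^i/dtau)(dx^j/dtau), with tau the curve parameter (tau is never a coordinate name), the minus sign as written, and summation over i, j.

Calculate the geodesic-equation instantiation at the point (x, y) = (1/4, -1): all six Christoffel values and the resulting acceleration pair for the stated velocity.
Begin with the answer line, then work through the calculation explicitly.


Answer: Gamma_xxx = 0, Gamma_xxy = 0, Gamma_xyy = -101/20, Gamma_yxx = 0, Gamma_yxy = 20/101, Gamma_yyy = 0; accelerations (d^2x/dtau^2, d^2y/dtau^2) = (8181/1280, -135/202)

E = 25/16, F = 0, G = 10201/256 at the point
E_x = 0, E_y = 0, F_x = 0, F_y = 0, G_x = 505/32, G_y = 0
EG - F^2 = 255025/4096;  g^inv = (4096/255025) * [[10201/256, 0], [0, 25/16]]
first-kind symbols [ij,l] = (1/2)(d_i g_jl + d_j g_il - d_l g_ij): [xx,x] = E_x/2 = 0, [xx,y] = F_x - E_y/2 = 0, [xy,x] = E_y/2 = 0, [xy,y] = G_x/2 = 505/64, [yy,x] = F_y - G_x/2 = -505/64, [yy,y] = G_y/2 = 0
Gamma^x_ij = (G*[ij,x] - F*[ij,y])/(EG - F^2), Gamma^y_ij = (E*[ij,y] - F*[ij,x])/(EG - F^2)
Gamma_xxx = 0, Gamma_xxy = 0, Gamma_xyy = -101/20, Gamma_yxx = 0, Gamma_yxy = 20/101, Gamma_yyy = 0
d^2x/dtau^2 = -(Gamma_xxx*(-3/2)^2 + 2*Gamma_xxy*(-3/2)*(-9/8) + Gamma_xyy*(-9/8)^2) = 8181/1280
d^2y/dtau^2 = -(Gamma_yxx*(-3/2)^2 + 2*Gamma_yxy*(-3/2)*(-9/8) + Gamma_yyy*(-9/8)^2) = -135/202


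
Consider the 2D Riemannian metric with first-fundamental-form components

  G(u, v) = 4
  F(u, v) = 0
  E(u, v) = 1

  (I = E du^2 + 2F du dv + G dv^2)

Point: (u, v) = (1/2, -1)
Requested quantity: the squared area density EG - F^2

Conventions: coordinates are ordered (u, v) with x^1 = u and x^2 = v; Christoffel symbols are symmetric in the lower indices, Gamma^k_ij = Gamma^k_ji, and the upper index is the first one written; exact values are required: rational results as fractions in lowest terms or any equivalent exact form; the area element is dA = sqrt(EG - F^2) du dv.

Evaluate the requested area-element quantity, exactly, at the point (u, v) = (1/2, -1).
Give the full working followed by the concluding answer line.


E = 1, F = 0, G = 4; EG - F^2 = 4

Answer: EG - F^2 = 4


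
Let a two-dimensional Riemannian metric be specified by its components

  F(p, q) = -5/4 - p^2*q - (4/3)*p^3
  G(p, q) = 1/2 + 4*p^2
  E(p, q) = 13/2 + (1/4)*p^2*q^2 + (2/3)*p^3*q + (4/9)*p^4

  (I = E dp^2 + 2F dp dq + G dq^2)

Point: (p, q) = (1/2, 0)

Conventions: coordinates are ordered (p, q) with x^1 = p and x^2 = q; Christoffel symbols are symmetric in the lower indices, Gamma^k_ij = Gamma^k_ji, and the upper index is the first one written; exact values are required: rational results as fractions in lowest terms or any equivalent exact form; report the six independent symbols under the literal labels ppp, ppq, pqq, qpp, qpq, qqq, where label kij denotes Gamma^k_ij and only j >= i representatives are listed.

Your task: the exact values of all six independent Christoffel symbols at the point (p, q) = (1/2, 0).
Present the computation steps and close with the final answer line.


E = 235/36, F = -17/12, G = 3/2 at the point
E_p = 2/9, E_q = 1/12, F_p = -1, F_q = -1/4, G_p = 4, G_q = 0
EG - F^2 = 1121/144;  g^inv = (144/1121) * [[3/2, 17/12], [17/12, 235/36]]
first-kind symbols [ij,l] = (1/2)(d_i g_jl + d_j g_il - d_l g_ij): [pp,p] = E_p/2 = 1/9, [pp,q] = F_p - E_q/2 = -25/24, [pq,p] = E_q/2 = 1/24, [pq,q] = G_p/2 = 2, [qq,p] = F_q - G_p/2 = -9/4, [qq,q] = G_q/2 = 0
Gamma^p_ij = (G*[ij,p] - F*[ij,q])/(EG - F^2), Gamma^q_ij = (E*[ij,q] - F*[ij,p])/(EG - F^2)

Answer: Gamma_ppp = -377/2242, Gamma_ppq = 417/1121, Gamma_pqq = -486/1121, Gamma_qpp = -1913/2242, Gamma_qpq = 3777/2242, Gamma_qqq = -459/1121


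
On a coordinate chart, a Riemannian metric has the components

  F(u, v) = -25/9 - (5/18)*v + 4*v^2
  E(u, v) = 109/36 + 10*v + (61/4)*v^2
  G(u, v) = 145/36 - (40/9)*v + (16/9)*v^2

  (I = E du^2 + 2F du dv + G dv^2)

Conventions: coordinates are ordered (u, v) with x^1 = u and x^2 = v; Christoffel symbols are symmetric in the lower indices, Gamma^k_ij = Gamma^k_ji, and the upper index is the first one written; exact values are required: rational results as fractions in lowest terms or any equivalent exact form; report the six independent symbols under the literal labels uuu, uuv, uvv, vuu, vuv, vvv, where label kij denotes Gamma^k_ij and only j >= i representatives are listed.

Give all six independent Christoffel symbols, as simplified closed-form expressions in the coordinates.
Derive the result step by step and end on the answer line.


E = 109/36 + 10*v + (61/4)*v^2; F = -25/9 - (5/18)*v + 4*v^2; G = 145/36 - (40/9)*v + (16/9)*v^2
Gamma^k_ij = (1/2) g^{kl} (d_i g_jl + d_j g_il - d_l g_ij), with g^inv = (1/(EG-F^2)) [[G, -F], [-F, E]]
first partials: E_u = 0, E_v = 10 + (61/2)*v, F_u = 0, F_v = -5/18 + 8*v, G_u = 0, G_v = -40/9 + (32/9)*v
D = EG - F^2 = 215/48 + (455/18)*v + (6409/144)*v^2 - (430/9)*v^3 + (100/9)*v^4
expanded: Gamma^u_uu = (G E_u - 2F F_u + F E_v)/(2D), Gamma^u_uv = (G E_v - F G_u)/(2D), Gamma^u_vv = (2G F_v - G G_u - F G_v)/(2D), Gamma^v_uu = (2E F_u - E E_v - F E_u)/(2D), Gamma^v_uv = (E G_u - F E_v)/(2D), Gamma^v_vv = (E G_v - 2F F_v + F G_u)/(2D); substitute and cancel common factors

Answer: Gamma_uuu = (8784*v^3 + 2270*v^2 - 6300*v - 2000)/(1600*v^4 - 6880*v^3 + 6409*v^2 + 3640*v + 645), Gamma_uuv = (3904*v^3 - 8480*v^2 + 5645*v + 2900)/(1600*v^4 - 6880*v^3 + 6409*v^2 + 3640*v + 645), Gamma_uvv = (1024*v^3 - 3840*v^2 + 5440*v - 1050)/(1600*v^4 - 6880*v^3 + 6409*v^2 + 3640*v + 645), Gamma_vuu = (-33489*v^3 - 32940*v^2 - 13849*v - 2180)/(1600*v^4 - 6880*v^3 + 6409*v^2 + 3640*v + 645), Gamma_vuv = (-8784*v^3 - 2270*v^2 + 6300*v + 2000)/(1600*v^4 - 6880*v^3 + 6409*v^2 + 3640*v + 645), Gamma_vvv = (-704*v^3 - 1840*v^2 + 764*v - 1080)/(1600*v^4 - 6880*v^3 + 6409*v^2 + 3640*v + 645)


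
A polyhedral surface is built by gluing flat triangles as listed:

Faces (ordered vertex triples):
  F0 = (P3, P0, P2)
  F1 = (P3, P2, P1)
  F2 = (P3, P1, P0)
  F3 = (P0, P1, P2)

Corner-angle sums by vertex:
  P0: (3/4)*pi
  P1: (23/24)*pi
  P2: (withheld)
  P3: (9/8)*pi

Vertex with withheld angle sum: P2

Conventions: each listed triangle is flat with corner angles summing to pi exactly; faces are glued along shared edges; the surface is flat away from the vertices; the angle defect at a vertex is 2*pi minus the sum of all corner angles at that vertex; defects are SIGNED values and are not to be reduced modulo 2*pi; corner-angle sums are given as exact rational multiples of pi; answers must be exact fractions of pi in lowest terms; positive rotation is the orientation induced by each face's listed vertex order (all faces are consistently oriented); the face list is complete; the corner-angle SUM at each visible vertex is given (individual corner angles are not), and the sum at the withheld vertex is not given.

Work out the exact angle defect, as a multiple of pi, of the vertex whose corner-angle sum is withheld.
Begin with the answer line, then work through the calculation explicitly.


Answer: defect(P2) = (5/6)*pi

V = 4, E = 6, F = 4; chi = V - E + F = 2
Gauss-Bonnet: total defect = 2*pi*chi = 4*pi; visible defects sum to (19/6)*pi


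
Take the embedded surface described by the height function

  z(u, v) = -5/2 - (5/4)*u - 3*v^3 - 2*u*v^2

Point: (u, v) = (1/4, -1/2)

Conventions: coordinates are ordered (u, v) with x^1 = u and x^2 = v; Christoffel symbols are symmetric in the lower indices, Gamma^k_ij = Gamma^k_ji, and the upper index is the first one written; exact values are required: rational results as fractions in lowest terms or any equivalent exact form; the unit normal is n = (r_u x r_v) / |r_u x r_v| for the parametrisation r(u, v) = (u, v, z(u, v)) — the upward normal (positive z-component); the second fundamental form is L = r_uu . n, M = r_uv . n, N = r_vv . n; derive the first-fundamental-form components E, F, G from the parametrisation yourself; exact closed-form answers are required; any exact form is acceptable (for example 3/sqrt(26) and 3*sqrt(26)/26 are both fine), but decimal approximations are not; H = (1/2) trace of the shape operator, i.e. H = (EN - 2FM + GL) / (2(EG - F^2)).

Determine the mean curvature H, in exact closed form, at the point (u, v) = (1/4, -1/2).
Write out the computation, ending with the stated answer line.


z_u = -7/4, z_v = -7/4, z_uu = 0, z_uv = 2, z_vv = 8
E = 65/16, F = 49/16, G = 65/16; answer radicand W^2 = 57/8
unnormalised second-form numerators: l = 0, m = 2, n = 8; L = l/sqrt(57/8), and similarly M = m/sqrt(W^2), N = n/sqrt(W^2)
H = (E*n - 2*F*m + G*l) / (2*(EG - F^2)*sqrt(W^2)); E*n - 2*F*m + G*l = 81/4, EG - F^2 = 57/8, so H = (27/19)/sqrt(57/8)

Answer: H = 18*sqrt(114)/361


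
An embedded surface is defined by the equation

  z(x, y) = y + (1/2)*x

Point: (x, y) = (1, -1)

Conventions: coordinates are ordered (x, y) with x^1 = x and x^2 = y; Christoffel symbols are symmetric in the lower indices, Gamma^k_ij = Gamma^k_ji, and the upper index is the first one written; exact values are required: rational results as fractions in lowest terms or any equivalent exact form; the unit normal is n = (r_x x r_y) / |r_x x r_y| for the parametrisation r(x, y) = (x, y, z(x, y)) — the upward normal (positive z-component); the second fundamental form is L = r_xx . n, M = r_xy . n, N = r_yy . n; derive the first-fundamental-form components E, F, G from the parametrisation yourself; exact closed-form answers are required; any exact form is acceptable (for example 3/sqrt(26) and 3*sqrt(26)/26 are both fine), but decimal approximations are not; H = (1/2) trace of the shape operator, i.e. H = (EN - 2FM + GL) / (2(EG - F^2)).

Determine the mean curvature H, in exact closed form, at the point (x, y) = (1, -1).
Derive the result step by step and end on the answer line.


z_x = 1/2, z_y = 1, z_xx = 0, z_xy = 0, z_yy = 0
E = 5/4, F = 1/2, G = 2; answer radicand W^2 = 9/4
unnormalised second-form numerators: l = 0, m = 0, n = 0; L = l/sqrt(9/4), and similarly M = m/sqrt(W^2), N = n/sqrt(W^2)
H = (E*n - 2*F*m + G*l) / (2*(EG - F^2)*sqrt(W^2)); E*n - 2*F*m + G*l = 0, EG - F^2 = 9/4, so H = (0)/sqrt(9/4)

Answer: H = 0
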